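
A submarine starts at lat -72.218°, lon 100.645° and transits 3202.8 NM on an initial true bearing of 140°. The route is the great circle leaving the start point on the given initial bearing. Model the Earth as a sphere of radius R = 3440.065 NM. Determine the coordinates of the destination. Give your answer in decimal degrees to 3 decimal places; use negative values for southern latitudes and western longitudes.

The arc subtends δ = 3202.8/3440.065 = 0.931029 rad at the centre.
With φ₁ = -72.218° = -1.260442 rad and θ = 140° = 2.443461 rad:
Destination latitude: φ₂ = arcsin( sin φ₁ cos δ + cos φ₁ sin δ cos θ ) = arcsin(-0.756167) = -49.127°.
Δλ = atan2( sin θ sin δ cos φ₁ , cos δ − sin φ₁ sin φ₂ ) = atan2(0.157483, -0.123033) = 2.233998 rad = 127.999°.
λ₂ = 100.645° + 127.999° = 228.644°, normalized to (−180°, 180°] → -131.356°.

latitude -49.127°, longitude -131.356°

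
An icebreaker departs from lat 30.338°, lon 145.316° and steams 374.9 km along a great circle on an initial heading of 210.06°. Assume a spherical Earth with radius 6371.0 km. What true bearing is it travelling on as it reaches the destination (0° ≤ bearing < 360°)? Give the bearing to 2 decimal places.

final bearing 209.14°

δ = 374.9/6371 = 0.058845 rad (3.3716°).
Start latitude φ₁ = 0.529498 rad; initial bearing θ = 3.666239 rad.
sin φ₂ = sin φ₁ cos δ + cos φ₁ sin δ cos θ = (0.505100)(0.998269) + (0.863061)(0.058811)(-0.865501) = 0.460295
φ₂ = asin(0.460295) = 0.478328 rad = 27.406°.
Δλ = atan2( sin θ sin δ cos φ₁ , cos δ − sin φ₁ sin φ₂ ) = atan2(-0.025425, 0.765774) = -0.033189 rad = -1.902°.
λ₂ = λ₁ + Δλ = 143.414°.
The forward bearing on arrival equals the back-azimuth from the destination plus 180°.
Back-azimuth from P₂ (27.41°, 143.41°) to P₁ (30.34°, 145.32°), with Δλ' = λ₁ − λ₂ = 1.90°: atan2( sin Δλ' cos φ₁ , cos φ₂ sin φ₁ − sin φ₂ cos φ₁ cos Δλ' ) = 29.14°.
Final bearing = (29.14° + 180°) mod 360° = 209.14°.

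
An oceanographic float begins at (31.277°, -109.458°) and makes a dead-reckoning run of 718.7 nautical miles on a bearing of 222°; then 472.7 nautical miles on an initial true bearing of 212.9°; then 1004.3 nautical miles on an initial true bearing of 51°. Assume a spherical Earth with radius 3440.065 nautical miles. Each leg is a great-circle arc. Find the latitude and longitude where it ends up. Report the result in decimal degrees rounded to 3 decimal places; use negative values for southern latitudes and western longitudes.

Apply the spherical direct solution leg by leg, carrying full precision between legs.
Leg 1: from (31.277°, -109.458°), δ = 718.7/3440.065 = 0.208920 rad, θ = 222° → φ = 22.096°, λ = -118.072°.
Leg 2: from (22.096°, -118.072°), δ = 472.7/3440.065 = 0.137410 rad, θ = 212.9° → φ = 15.429°, λ = -122.499°.
Leg 3: from (15.429°, -122.499°), δ = 1004.3/3440.065 = 0.291942 rad, θ = 51° → φ = 25.429°, λ = -108.160°.

latitude 25.429°, longitude -108.160°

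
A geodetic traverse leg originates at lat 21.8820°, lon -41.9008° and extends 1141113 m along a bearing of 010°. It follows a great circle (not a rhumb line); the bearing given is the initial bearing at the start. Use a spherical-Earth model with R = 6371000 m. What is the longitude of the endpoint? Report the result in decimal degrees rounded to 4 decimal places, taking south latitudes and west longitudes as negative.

longitude -39.8108°

Central angle δ = d/R = 0.179111 rad.
Start latitude φ₁ = 0.381913 rad; initial bearing θ = 0.174533 rad.
sin φ₂ = sin φ₁ cos δ + cos φ₁ sin δ cos θ = (0.372696)(0.984003) + (0.927953)(0.178154)(0.984808) = 0.529541
φ₂ = asin(0.529541) = 0.558060 rad = 31.9745°.
For the longitude increment, Δλ = atan2( sin θ sin δ cos φ₁, cos δ − sin φ₁ sin φ₂ ) = atan2(0.028707, 0.786644) = 2.0900°.
Hence λ₂ = -41.9008° + 2.0900° = -39.8108°.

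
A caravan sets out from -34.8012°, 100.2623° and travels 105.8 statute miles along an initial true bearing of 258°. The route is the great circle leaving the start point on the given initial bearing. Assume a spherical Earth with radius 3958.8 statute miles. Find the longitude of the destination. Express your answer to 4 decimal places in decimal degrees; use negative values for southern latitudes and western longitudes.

longitude 98.4314°

The arc subtends δ = 105.8/3958.8 = 0.026725 rad at the centre.
Converting: φ₁ = -0.607396 rad, θ = 4.502949 rad.
Applying the spherical law of cosines for sides, sin φ₂ = sin φ₁ cos δ + cos φ₁ sin δ cos θ = -0.575089, so φ₂ = -35.1059°.
Δλ = atan2( sin θ sin δ cos φ₁ , cos δ − sin φ₁ sin φ₂ ) = atan2(-0.021463, 0.671422) = -0.031956 rad = -1.8309°.
λ₂ = λ₁ + Δλ = 98.4314°.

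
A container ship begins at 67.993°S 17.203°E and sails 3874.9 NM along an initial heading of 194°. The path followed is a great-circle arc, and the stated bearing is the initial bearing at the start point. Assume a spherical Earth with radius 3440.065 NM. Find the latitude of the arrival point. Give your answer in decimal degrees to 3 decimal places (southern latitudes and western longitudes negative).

δ = 3874.9/3440.065 = 1.126403 rad (64.5381°).
Start latitude φ₁ = -1.186702 rad; initial bearing θ = 3.385939 rad.
Destination latitude: φ₂ = arcsin( sin φ₁ cos δ + cos φ₁ sin δ cos θ ) = arcsin(-0.726860) = -46.624°.
For the longitude increment, Δλ = atan2( sin θ sin δ cos φ₁, cos δ − sin φ₁ sin φ₂ ) = atan2(-0.081848, -0.243990) = -161.456°.
λ₂ = λ₁ + Δλ = -144.253°.

latitude -46.624°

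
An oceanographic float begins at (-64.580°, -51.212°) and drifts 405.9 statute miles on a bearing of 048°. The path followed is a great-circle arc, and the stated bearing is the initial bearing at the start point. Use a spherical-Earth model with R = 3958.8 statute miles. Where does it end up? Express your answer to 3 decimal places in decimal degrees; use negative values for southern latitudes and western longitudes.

The arc subtends δ = 405.9/3958.8 = 0.102531 rad at the centre.
Start latitude φ₁ = -1.127134 rad; initial bearing θ = 0.837758 rad.
sin φ₂ = sin φ₁ cos δ + cos φ₁ sin δ cos θ = (-0.903186)(0.994748) + (0.429250)(0.102352)(0.669131) = -0.869044
φ₂ = asin(-0.869044) = -1.053267 rad = -60.348°.
Then Δλ = atan2(0.032650, 0.209840) = 0.154355 rad, from sin θ sin δ cos φ₁ over cos δ − sin φ₁ sin φ₂.
Hence λ₂ = -51.212° + 8.844° = -42.368°.

latitude -60.348°, longitude -42.368°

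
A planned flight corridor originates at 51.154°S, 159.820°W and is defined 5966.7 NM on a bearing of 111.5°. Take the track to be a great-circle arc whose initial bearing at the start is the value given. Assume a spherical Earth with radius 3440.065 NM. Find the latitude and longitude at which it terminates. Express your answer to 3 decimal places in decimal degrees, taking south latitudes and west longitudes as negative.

Angular distance δ = d/R = 5966.7 / 3440.065 = 1.734473 rad.
Start latitude φ₁ = -0.892806 rad; initial bearing θ = 1.946042 rad.
Destination latitude: φ₂ = arcsin( sin φ₁ cos δ + cos φ₁ sin δ cos θ ) = arcsin(-0.099899) = -5.733°.
Δλ = atan2( sin θ sin δ cos φ₁ , cos δ − sin φ₁ sin φ₂ ) = atan2(0.575785, -0.240752) = 1.966832 rad = 112.691°.
λ₂ = -159.820° + 112.691° = -47.129°.

latitude -5.733°, longitude -47.129°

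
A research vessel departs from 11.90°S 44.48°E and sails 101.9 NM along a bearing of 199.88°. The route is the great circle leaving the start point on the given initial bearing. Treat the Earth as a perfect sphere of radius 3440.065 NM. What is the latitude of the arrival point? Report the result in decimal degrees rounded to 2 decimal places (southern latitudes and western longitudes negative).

Central angle δ = d/R = 0.029622 rad.
Start latitude φ₁ = -0.207694 rad; initial bearing θ = 3.488564 rad.
Destination latitude: φ₂ = arcsin( sin φ₁ cos δ + cos φ₁ sin δ cos θ ) = arcsin(-0.233367) = -13.50°.
Then Δλ = atan2(-0.009855, 0.951440) = -0.010358 rad, from sin θ sin δ cos φ₁ over cos δ − sin φ₁ sin φ₂.
Hence λ₂ = 44.48° + -0.59° = 43.89°.

latitude -13.50°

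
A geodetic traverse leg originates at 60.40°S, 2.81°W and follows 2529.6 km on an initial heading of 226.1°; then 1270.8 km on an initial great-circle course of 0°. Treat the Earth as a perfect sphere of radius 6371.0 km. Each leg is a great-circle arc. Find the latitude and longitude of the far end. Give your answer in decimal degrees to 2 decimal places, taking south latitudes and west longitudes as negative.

Apply the spherical direct solution leg by leg, carrying full precision between legs.
Leg 1: from (-60.40°, -2.81°), δ = 2529.6/6371 = 0.397049 rad, θ = 226.1° → φ = -69.12°, λ = -54.22°.
Leg 2: from (-69.12°, -54.22°), δ = 1270.8/6371 = 0.199466 rad, θ = 0° → φ = -57.69°, λ = -54.22°.

latitude -57.69°, longitude -54.22°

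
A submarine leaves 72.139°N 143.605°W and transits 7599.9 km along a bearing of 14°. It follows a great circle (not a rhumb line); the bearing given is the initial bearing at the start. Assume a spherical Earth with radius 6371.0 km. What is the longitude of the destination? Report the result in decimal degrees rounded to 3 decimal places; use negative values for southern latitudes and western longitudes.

longitude 19.605°

δ = 7599.9/6371 = 1.192890 rad (68.3475°).
With φ₁ = 72.139° = 1.259063 rad and θ = 14° = 0.244346 rad:
Applying the spherical law of cosines for sides, sin φ₂ = sin φ₁ cos δ + cos φ₁ sin δ cos θ = 0.627792, so φ₂ = 38.887°.
Then Δλ = atan2(0.068964, -0.228559) = 2.848545 rad, from sin θ sin δ cos φ₁ over cos δ − sin φ₁ sin φ₂.
Hence λ₂ = -143.605° + 163.210° = 19.605°.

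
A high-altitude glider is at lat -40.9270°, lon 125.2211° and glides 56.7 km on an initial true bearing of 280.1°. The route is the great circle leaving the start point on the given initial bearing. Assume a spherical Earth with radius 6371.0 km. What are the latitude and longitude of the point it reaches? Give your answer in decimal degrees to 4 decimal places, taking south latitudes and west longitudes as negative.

latitude -40.8357°, longitude 124.5576°

Central angle δ = d/R = 0.008900 rad.
Start latitude φ₁ = -0.714311 rad; initial bearing θ = 4.888667 rad.
sin φ₂ = sin φ₁ cos δ + cos φ₁ sin δ cos θ = (-0.655097)(0.999960) + (0.755545)(0.008900)(0.175367) = -0.653892
φ₂ = asin(-0.653892) = -0.712717 rad = -40.8357°.
For the longitude increment, Δλ = atan2( sin θ sin δ cos φ₁, cos δ − sin φ₁ sin φ₂ ) = atan2(-0.006620, 0.571598) = -0.6635°.
Hence λ₂ = 125.2211° + -0.6635° = 124.5576°.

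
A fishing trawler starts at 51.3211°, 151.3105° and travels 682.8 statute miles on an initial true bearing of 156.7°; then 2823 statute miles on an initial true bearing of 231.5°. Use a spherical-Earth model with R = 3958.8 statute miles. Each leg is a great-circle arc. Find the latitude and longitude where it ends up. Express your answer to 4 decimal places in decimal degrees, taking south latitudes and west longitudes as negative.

Apply the spherical direct solution leg by leg, carrying full precision between legs.
Leg 1: from (51.3211°, 151.3105°), δ = 682.8/3958.8 = 0.172477 rad, θ = 156.7° → φ = 42.1110°, λ = 156.5608°.
Leg 2: from (42.1110°, 156.5608°), δ = 2823/3958.8 = 0.713095 rad, θ = 231.5° → φ = 11.8337°, λ = 125.0216°.

latitude 11.8337°, longitude 125.0216°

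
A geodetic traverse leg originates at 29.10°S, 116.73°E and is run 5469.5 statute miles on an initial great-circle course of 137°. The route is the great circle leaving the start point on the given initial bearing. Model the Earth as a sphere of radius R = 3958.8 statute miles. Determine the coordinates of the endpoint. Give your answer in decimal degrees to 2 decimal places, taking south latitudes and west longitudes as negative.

latitude -45.98°, longitude -137.83°

δ = 5469.5/3958.8 = 1.381606 rad (79.1602°).
Start latitude φ₁ = -0.507891 rad; initial bearing θ = 2.391101 rad.
sin φ₂ = sin φ₁ cos δ + cos φ₁ sin δ cos θ = (-0.486335)(0.188064) + (0.873772)(0.982157)(-0.731354) = -0.719096
φ₂ = asin(-0.719096) = -0.802501 rad = -45.98°.
Then Δλ = atan2(0.585278, -0.161658) = 1.840284 rad, from sin θ sin δ cos φ₁ over cos δ − sin φ₁ sin φ₂.
λ₂ = 116.73° + 105.44° = 222.17°, normalized to (−180°, 180°] → -137.83°.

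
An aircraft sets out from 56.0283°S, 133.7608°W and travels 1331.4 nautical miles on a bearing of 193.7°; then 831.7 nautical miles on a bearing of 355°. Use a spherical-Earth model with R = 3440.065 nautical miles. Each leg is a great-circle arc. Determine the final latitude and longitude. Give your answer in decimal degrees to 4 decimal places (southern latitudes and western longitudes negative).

Apply the spherical direct solution leg by leg, carrying full precision between legs.
Leg 1: from (-56.0283°, -133.7608°), δ = 1331.4/3440.065 = 0.387028 rad, θ = 193.7° → φ = -76.6255°, λ = -156.4946°.
Leg 2: from (-76.6255°, -156.4946°), δ = 831.7/3440.065 = 0.241769 rad, θ = 355° → φ = -62.7996°, λ = -159.1110°.

latitude -62.7996°, longitude -159.1110°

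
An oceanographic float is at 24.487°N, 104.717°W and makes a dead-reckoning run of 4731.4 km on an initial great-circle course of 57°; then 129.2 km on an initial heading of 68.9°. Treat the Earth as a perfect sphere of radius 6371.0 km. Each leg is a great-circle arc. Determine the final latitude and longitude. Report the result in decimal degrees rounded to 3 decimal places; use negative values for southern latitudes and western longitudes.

latitude 40.241°, longitude -55.691°

Apply the spherical direct solution leg by leg, carrying full precision between legs.
Leg 1: from (24.487°, -104.717°), δ = 4731.4/6371 = 0.742646 rad, θ = 57° → φ = 39.831°, λ = -57.111°.
Leg 2: from (39.831°, -57.111°), δ = 129.2/6371 = 0.020279 rad, θ = 68.9° → φ = 40.241°, λ = -55.691°.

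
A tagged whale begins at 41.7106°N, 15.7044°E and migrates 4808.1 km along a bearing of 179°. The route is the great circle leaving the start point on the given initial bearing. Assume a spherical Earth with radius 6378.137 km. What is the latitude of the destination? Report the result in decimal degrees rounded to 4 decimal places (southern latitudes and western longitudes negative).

Angular distance δ = d/R = 4808.1 / 6378.137 = 0.753841 rad.
Start latitude φ₁ = 0.727987 rad; initial bearing θ = 3.124139 rad.
Destination latitude: φ₂ = arcsin( sin φ₁ cos δ + cos φ₁ sin δ cos θ ) = arcsin(-0.025773) = -1.4768°.
For the longitude increment, Δλ = atan2( sin θ sin δ cos φ₁, cos δ − sin φ₁ sin φ₂ ) = atan2(0.008917, 0.746214) = 0.6847°.
Hence λ₂ = 15.7044° + 0.6847° = 16.3891°.

latitude -1.4768°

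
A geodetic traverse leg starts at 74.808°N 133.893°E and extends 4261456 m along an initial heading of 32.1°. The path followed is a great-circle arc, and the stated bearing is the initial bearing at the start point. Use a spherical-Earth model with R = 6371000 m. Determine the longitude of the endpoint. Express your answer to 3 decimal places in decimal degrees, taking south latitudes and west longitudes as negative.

longitude -93.663°

The arc subtends δ = 4261456/6371000 = 0.668883 rad at the centre.
Converting: φ₁ = 1.305646 rad, θ = 0.560251 rad.
sin φ₂ = sin φ₁ cos δ + cos φ₁ sin δ cos θ = (0.965053)(0.784515) + (0.262054)(0.620110)(0.847122) = 0.894758
φ₂ = asin(0.894758) = 1.107889 rad = 63.477°.
For the longitude increment, Δλ = atan2( sin θ sin δ cos φ₁, cos δ − sin φ₁ sin φ₂ ) = atan2(0.086354, -0.078974) = 132.444°.
λ₂ = 133.893° + 132.444° = 266.337°, normalized to (−180°, 180°] → -93.663°.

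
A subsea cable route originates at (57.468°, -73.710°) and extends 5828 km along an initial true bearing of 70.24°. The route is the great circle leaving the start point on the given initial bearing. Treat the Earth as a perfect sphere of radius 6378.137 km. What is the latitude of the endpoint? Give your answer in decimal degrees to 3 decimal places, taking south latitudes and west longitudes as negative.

latitude 41.216°

Central angle δ = d/R = 0.913746 rad.
Converting: φ₁ = 1.003006 rad, θ = 1.225919 rad.
sin φ₂ = sin φ₁ cos δ + cos φ₁ sin δ cos θ = (0.843091)(0.610784) + (0.537771)(0.791798)(0.338081) = 0.658903
φ₂ = asin(0.658903) = 0.719360 rad = 41.216°.
For the longitude increment, Δλ = atan2( sin θ sin δ cos φ₁, cos δ − sin φ₁ sin φ₂ ) = atan2(0.400733, 0.055268) = 82.147°.
λ₂ = λ₁ + Δλ = 8.437°.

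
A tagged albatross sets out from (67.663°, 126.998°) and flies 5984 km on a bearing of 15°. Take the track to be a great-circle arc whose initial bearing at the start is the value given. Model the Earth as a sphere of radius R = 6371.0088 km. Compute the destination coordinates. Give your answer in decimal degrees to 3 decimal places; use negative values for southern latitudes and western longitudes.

Central angle δ = d/R = 0.939255 rad.
Converting: φ₁ = 1.180942 rad, θ = 0.261799 rad.
Destination latitude: φ₂ = arcsin( sin φ₁ cos δ + cos φ₁ sin δ cos θ ) = arcsin(0.842386) = 57.393°.
Δλ = atan2( sin θ sin δ cos φ₁ , cos δ − sin φ₁ sin φ₂ ) = atan2(0.079392, -0.188787) = 2.743507 rad = 157.191°.
λ₂ = 126.998° + 157.191° = 284.189°, normalized to (−180°, 180°] → -75.811°.

latitude 57.393°, longitude -75.811°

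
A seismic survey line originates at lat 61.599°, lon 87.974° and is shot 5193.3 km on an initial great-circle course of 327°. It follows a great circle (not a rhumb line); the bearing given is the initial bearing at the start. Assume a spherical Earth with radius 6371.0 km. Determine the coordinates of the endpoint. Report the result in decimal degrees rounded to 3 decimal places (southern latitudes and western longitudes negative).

The arc subtends δ = 5193.3/6371 = 0.815147 rad at the centre.
Start latitude φ₁ = 1.075105 rad; initial bearing θ = 5.707227 rad.
sin φ₂ = sin φ₁ cos δ + cos φ₁ sin δ cos θ = (0.879640)(0.685762) + (0.475640)(0.727826)(0.838671) = 0.893557
φ₂ = asin(0.893557) = 1.105207 rad = 63.324°.
Δλ = atan2( sin θ sin δ cos φ₁ , cos δ − sin φ₁ sin φ₂ ) = atan2(-0.188545, -0.100247) = -2.059472 rad = -117.999°.
λ₂ = λ₁ + Δλ = -30.025°.

latitude 63.324°, longitude -30.025°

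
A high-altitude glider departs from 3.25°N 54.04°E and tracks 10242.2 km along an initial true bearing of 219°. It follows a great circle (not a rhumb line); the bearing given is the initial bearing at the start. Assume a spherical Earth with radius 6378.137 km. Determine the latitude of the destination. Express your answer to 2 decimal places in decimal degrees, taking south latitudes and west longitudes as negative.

latitude -51.02°

Central angle δ = d/R = 1.605829 rad.
Start latitude φ₁ = 0.056723 rad; initial bearing θ = 3.822271 rad.
Applying the spherical law of cosines for sides, sin φ₂ = sin φ₁ cos δ + cos φ₁ sin δ cos θ = -0.777406, so φ₂ = -51.02°.
For the longitude increment, Δλ = atan2( sin θ sin δ cos φ₁, cos δ − sin φ₁ sin φ₂ ) = atan2(-0.627923, 0.009047) = -89.17°.
λ₂ = 54.04° + -89.17° = -35.13°.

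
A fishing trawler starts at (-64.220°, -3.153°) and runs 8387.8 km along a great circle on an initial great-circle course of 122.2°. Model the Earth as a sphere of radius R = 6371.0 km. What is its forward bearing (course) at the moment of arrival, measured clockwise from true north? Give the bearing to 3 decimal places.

Central angle δ = d/R = 1.316559 rad.
With φ₁ = -64.220° = -1.120850 rad and θ = 122.2° = 2.132792 rad:
sin φ₂ = sin φ₁ cos δ + cos φ₁ sin δ cos θ = (-0.900471)(0.251507) + (0.434917)(0.967855)(-0.532876) = -0.450782
φ₂ = asin(-0.450782) = -0.467641 rad = -26.794°.
Δλ = atan2( sin θ sin δ cos φ₁ , cos δ − sin φ₁ sin φ₂ ) = atan2(0.356194, -0.154409) = 1.979842 rad = 113.437°.
Hence λ₂ = -3.153° + 113.437° = 110.284°.
The forward bearing on arrival equals the back-azimuth from the destination plus 180°.
Back-azimuth from P₂ (-26.794°, 110.284°) to P₁ (-64.220°, -3.153°), with Δλ' = λ₁ − λ₂ = -113.437°: atan2( sin Δλ' cos φ₁ , cos φ₂ sin φ₁ − sin φ₂ cos φ₁ cos Δλ' ) = 204.349°.
Final bearing = (204.349° + 180°) mod 360° = 24.349°.

final bearing 24.349°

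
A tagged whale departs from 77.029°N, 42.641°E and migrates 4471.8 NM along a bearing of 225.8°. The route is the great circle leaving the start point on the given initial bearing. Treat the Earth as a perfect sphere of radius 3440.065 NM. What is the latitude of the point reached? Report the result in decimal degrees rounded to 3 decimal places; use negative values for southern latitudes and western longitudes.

Central angle δ = d/R = 1.299917 rad.
Converting: φ₁ = 1.344410 rad, θ = 3.940953 rad.
Applying the spherical law of cosines for sides, sin φ₂ = sin φ₁ cos δ + cos φ₁ sin δ cos θ = 0.109973, so φ₂ = 6.314°.
Δλ = atan2( sin θ sin δ cos φ₁ , cos δ − sin φ₁ sin φ₂ ) = atan2(-0.155049, 0.160412) = -0.768398 rad = -44.026°.
λ₂ = 42.641° + -44.026° = -1.385°.

latitude 6.314°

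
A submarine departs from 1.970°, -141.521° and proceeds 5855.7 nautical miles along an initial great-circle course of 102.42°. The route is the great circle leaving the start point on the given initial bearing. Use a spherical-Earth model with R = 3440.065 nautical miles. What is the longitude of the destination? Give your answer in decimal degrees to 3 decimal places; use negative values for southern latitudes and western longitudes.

longitude -44.244°

The arc subtends δ = 5855.7/3440.065 = 1.702206 rad at the centre.
Converting: φ₁ = 0.034383 rad, θ = 1.787566 rad.
sin φ₂ = sin φ₁ cos δ + cos φ₁ sin δ cos θ = (0.034376)(-0.131032) + (0.999409)(0.991378)(-0.215076) = -0.217600
φ₂ = asin(-0.217600) = -0.219355 rad = -12.568°.
For the longitude increment, Δλ = atan2( sin θ sin δ cos φ₁, cos δ − sin φ₁ sin φ₂ ) = atan2(0.967605, -0.123552) = 97.277°.
Hence λ₂ = -141.521° + 97.277° = -44.244°.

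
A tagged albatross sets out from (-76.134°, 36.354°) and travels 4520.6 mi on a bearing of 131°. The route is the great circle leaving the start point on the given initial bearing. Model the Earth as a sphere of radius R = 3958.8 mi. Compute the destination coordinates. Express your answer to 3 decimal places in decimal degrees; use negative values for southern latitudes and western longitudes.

latitude -33.143°, longitude 161.298°

Central angle δ = d/R = 1.141912 rad.
Converting: φ₁ = -1.328789 rad, θ = 2.286381 rad.
sin φ₂ = sin φ₁ cos δ + cos φ₁ sin δ cos θ = (-0.970859)(0.415857) + (0.239652)(0.909430)(-0.656059) = -0.546724
φ₂ = asin(-0.546724) = -0.578447 rad = -33.143°.
Δλ = atan2( sin θ sin δ cos φ₁ , cos δ − sin φ₁ sin φ₂ ) = atan2(0.164486, -0.114935) = 2.180684 rad = 124.944°.
λ₂ = 36.354° + 124.944° = 161.298°.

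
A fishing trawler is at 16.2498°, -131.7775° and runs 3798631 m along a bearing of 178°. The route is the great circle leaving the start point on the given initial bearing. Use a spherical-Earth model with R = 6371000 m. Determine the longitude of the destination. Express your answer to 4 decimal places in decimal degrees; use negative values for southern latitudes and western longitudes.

longitude -130.5975°

Central angle δ = d/R = 0.596238 rad.
With φ₁ = 16.2498° = 0.283613 rad and θ = 178° = 3.106686 rad:
Destination latitude: φ₂ = arcsin( sin φ₁ cos δ + cos φ₁ sin δ cos θ ) = arcsin(-0.307229) = -17.8923°.
For the longitude increment, Δλ = atan2( sin θ sin δ cos φ₁, cos δ − sin φ₁ sin φ₂ ) = atan2(0.018814, 0.913425) = 1.1800°.
λ₂ = λ₁ + Δλ = -130.5975°.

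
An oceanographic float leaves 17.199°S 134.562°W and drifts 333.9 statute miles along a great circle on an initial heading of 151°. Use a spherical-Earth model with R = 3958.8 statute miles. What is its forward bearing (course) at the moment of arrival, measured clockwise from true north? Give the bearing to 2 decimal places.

final bearing 150.17°

The arc subtends δ = 333.9/3958.8 = 0.084344 rad at the centre.
Converting: φ₁ = -0.300179 rad, θ = 2.635447 rad.
Destination latitude: φ₂ = arcsin( sin φ₁ cos δ + cos φ₁ sin δ cos θ ) = arcsin(-0.365027) = -21.409°.
Then Δλ = atan2(0.039016, 0.888510) = 0.043883 rad, from sin θ sin δ cos φ₁ over cos δ − sin φ₁ sin φ₂.
λ₂ = -134.562° + 2.514° = -132.048°.
The forward bearing on arrival equals the back-azimuth from the destination plus 180°.
Back-azimuth from P₂ (-21.41°, -132.05°) to P₁ (-17.20°, -134.56°), with Δλ' = λ₁ − λ₂ = -2.51°: atan2( sin Δλ' cos φ₁ , cos φ₂ sin φ₁ − sin φ₂ cos φ₁ cos Δλ' ) = 330.17°.
Final bearing = (330.17° + 180°) mod 360° = 150.17°.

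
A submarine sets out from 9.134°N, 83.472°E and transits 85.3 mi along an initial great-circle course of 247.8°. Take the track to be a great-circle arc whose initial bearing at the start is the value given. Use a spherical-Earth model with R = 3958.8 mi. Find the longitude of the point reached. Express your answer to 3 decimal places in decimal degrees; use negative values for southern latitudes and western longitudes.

Central angle δ = d/R = 0.021547 rad.
Converting: φ₁ = 0.159418 rad, θ = 4.324926 rad.
sin φ₂ = sin φ₁ cos δ + cos φ₁ sin δ cos θ = (0.158744)(0.999768) + (0.987320)(0.021545)(-0.377841) = 0.150670
φ₂ = asin(0.150670) = 0.151246 rad = 8.666°.
Then Δλ = atan2(-0.019695, 0.975850) = -0.020180 rad, from sin θ sin δ cos φ₁ over cos δ − sin φ₁ sin φ₂.
λ₂ = 83.472° + -1.156° = 82.316°.

longitude 82.316°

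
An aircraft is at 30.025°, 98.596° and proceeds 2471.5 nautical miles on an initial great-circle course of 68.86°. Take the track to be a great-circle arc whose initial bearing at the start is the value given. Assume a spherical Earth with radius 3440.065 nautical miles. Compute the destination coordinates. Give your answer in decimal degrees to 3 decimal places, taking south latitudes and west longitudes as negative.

The arc subtends δ = 2471.5/3440.065 = 0.718446 rad at the centre.
Converting: φ₁ = 0.524035 rad, θ = 1.201834 rad.
Destination latitude: φ₂ = arcsin( sin φ₁ cos δ + cos φ₁ sin δ cos θ ) = arcsin(0.582228) = 35.607°.
Δλ = atan2( sin θ sin δ cos φ₁ , cos δ − sin φ₁ sin φ₂ ) = atan2(0.531535, 0.461496) = 0.855813 rad = 49.034°.
Hence λ₂ = 98.596° + 49.034° = 147.630°.

latitude 35.607°, longitude 147.630°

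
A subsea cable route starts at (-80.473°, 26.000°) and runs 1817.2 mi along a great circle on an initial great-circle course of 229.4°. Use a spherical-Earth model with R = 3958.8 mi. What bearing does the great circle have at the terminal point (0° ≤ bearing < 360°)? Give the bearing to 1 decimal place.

Central angle δ = d/R = 0.459028 rad.
With φ₁ = -80.473° = -1.404519 rad and θ = 229.4° = 4.003785 rad:
sin φ₂ = sin φ₁ cos δ + cos φ₁ sin δ cos θ = (-0.986208)(0.896484) + (0.165512)(0.443077)(-0.650774) = -0.931843
φ₂ = asin(-0.931843) = -1.199460 rad = -68.724°.
For the longitude increment, Δλ = atan2( sin θ sin δ cos φ₁, cos δ − sin φ₁ sin φ₂ ) = atan2(-0.055681, -0.022508) = -112.010°.
λ₂ = λ₁ + Δλ = -86.010°.
The forward bearing on arrival equals the back-azimuth from the destination plus 180°.
Back-azimuth from P₂ (-68.7°, -86.0°) to P₁ (-80.5°, 26.0°), with Δλ' = λ₁ − λ₂ = 112.0°: atan2( sin Δλ' cos φ₁ , cos φ₂ sin φ₁ − sin φ₂ cos φ₁ cos Δλ' ) = 159.7°.
Final bearing = (159.7° + 180°) mod 360° = 339.7°.

final bearing 339.7°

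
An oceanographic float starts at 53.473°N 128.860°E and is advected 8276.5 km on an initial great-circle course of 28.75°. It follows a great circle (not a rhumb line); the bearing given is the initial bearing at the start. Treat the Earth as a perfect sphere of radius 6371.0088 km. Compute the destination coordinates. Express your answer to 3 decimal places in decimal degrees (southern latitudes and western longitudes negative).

latitude 45.918°, longitude -92.901°

Angular distance δ = d/R = 8276.5 / 6371.0088 = 1.299088 rad.
With φ₁ = 53.473° = 0.933280 rad and θ = 28.75° = 0.501782 rad:
Destination latitude: φ₂ = arcsin( sin φ₁ cos δ + cos φ₁ sin δ cos θ ) = arcsin(0.718347) = 45.918°.
For the longitude increment, Δλ = atan2( sin θ sin δ cos φ₁, cos δ − sin φ₁ sin φ₂ ) = atan2(0.275783, -0.308869) = 138.239°.
λ₂ = 128.860° + 138.239° = 267.099°, normalized to (−180°, 180°] → -92.901°.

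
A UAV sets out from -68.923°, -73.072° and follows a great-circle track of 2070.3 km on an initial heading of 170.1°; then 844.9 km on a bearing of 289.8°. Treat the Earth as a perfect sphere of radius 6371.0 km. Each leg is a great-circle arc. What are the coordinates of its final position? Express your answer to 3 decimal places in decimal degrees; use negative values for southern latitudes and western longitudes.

Apply the spherical direct solution leg by leg, carrying full precision between legs.
Leg 1: from (-68.923°, -73.072°), δ = 2070.3/6371 = 0.324957 rad, θ = 170.1° → φ = -85.844°, λ = -23.841°.
Leg 2: from (-85.844°, -23.841°), δ = 844.9/6371 = 0.132617 rad, θ = 289.8° → φ = -80.186°, λ = -70.718°.

latitude -80.186°, longitude -70.718°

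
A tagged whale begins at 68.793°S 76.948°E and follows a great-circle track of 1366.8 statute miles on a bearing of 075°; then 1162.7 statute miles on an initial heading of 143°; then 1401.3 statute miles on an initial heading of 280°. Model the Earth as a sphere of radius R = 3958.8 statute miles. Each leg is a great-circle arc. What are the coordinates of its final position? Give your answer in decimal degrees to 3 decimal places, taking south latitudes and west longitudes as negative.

latitude -58.570°, longitude 102.726°

Apply the spherical direct solution leg by leg, carrying full precision between legs.
Leg 1: from (-68.793°, 76.948°), δ = 1366.8/3958.8 = 0.345256 rad, θ = 75° → φ = -57.734°, λ = 114.708°.
Leg 2: from (-57.734°, 114.708°), δ = 1162.7/3958.8 = 0.293700 rad, θ = 143° → φ = -68.875°, λ = 143.617°.
Leg 3: from (-68.875°, 143.617°), δ = 1401.3/3958.8 = 0.353971 rad, θ = 280° → φ = -58.570°, λ = 102.726°.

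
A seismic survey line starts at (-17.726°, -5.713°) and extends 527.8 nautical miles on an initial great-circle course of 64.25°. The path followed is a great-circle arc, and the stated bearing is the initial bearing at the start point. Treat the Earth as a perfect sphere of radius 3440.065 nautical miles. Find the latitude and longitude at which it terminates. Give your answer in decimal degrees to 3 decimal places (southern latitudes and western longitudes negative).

latitude -13.748°, longitude 2.434°

δ = 527.8/3440.065 = 0.153427 rad (8.7907°).
Start latitude φ₁ = -0.309377 rad; initial bearing θ = 1.121374 rad.
sin φ₂ = sin φ₁ cos δ + cos φ₁ sin δ cos θ = (-0.304465)(0.988253) + (0.952523)(0.152826)(0.434445) = -0.237646
φ₂ = asin(-0.237646) = -0.239942 rad = -13.748°.
Then Δλ = atan2(0.131115, 0.915898) = 0.142189 rad, from sin θ sin δ cos φ₁ over cos δ − sin φ₁ sin φ₂.
Hence λ₂ = -5.713° + 8.147° = 2.434°.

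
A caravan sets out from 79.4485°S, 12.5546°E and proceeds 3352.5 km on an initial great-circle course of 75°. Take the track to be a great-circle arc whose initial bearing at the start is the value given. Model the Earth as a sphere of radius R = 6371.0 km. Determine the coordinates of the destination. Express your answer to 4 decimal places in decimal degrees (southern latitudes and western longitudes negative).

latitude -55.7194°, longitude 72.0223°

δ = 3352.5/6371 = 0.526213 rad (30.1498°).
Start latitude φ₁ = -1.386638 rad; initial bearing θ = 1.308997 rad.
Destination latitude: φ₂ = arcsin( sin φ₁ cos δ + cos φ₁ sin δ cos θ ) = arcsin(-0.826289) = -55.7194°.
For the longitude increment, Δλ = atan2( sin θ sin δ cos φ₁, cos δ − sin φ₁ sin φ₂ ) = atan2(0.088840, 0.052398) = 59.4677°.
λ₂ = λ₁ + Δλ = 72.0223°.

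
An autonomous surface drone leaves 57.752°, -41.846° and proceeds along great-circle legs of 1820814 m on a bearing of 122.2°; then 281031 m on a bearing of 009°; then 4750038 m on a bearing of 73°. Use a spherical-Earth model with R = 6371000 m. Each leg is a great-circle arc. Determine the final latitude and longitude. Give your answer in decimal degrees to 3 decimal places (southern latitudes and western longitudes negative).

latitude 43.426°, longitude 42.522°

Apply the spherical direct solution leg by leg, carrying full precision between legs.
Leg 1: from (57.752°, -41.846°), δ = 1820814/6371000 = 0.285797 rad, θ = 122.2° → φ = 46.994°, λ = -21.374°.
Leg 2: from (46.994°, -21.374°), δ = 281031/6371000 = 0.044111 rad, θ = 9° → φ = 49.489°, λ = -20.765°.
Leg 3: from (49.489°, -20.765°), δ = 4750038/6371000 = 0.745572 rad, θ = 73° → φ = 43.426°, λ = 42.522°.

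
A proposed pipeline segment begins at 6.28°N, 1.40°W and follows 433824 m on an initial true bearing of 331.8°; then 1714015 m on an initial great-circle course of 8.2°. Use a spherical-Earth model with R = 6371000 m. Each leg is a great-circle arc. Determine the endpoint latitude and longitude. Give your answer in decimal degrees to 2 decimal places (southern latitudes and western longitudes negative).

latitude 24.96°, longitude -0.87°

Apply the spherical direct solution leg by leg, carrying full precision between legs.
Leg 1: from (6.28°, -1.40°), δ = 433824/6371000 = 0.068094 rad, θ = 331.8° → φ = 9.71°, λ = -3.27°.
Leg 2: from (9.71°, -3.27°), δ = 1714015/6371000 = 0.269034 rad, θ = 8.2° → φ = 24.96°, λ = -0.87°.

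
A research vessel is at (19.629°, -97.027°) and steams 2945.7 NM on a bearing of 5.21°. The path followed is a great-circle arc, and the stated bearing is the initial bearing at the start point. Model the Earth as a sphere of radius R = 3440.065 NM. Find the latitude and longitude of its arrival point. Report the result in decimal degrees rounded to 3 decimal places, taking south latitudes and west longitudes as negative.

Angular distance δ = d/R = 2945.7 / 3440.065 = 0.856292 rad.
Converting: φ₁ = 0.342591 rad, θ = 0.090932 rad.
sin φ₂ = sin φ₁ cos δ + cos φ₁ sin δ cos θ = (0.335928)(0.655243) + (0.941888)(0.755418)(0.995869) = 0.928694
φ₂ = asin(0.928694) = 1.190876 rad = 68.232°.
Then Δλ = atan2(0.064610, 0.343268) = 0.186045 rad, from sin θ sin δ cos φ₁ over cos δ − sin φ₁ sin φ₂.
λ₂ = λ₁ + Δλ = -86.367°.

latitude 68.232°, longitude -86.367°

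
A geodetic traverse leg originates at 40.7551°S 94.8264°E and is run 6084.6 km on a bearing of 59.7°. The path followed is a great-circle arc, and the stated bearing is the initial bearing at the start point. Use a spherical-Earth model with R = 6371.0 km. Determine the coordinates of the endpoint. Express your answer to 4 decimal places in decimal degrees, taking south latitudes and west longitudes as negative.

latitude -3.7304°, longitude 139.7628°

Angular distance δ = d/R = 6084.6 / 6371 = 0.955046 rad.
Start latitude φ₁ = -0.711311 rad; initial bearing θ = 1.041962 rad.
Applying the spherical law of cosines for sides, sin φ₂ = sin φ₁ cos δ + cos φ₁ sin δ cos θ = -0.065062, so φ₂ = -3.7304°.
Δλ = atan2( sin θ sin δ cos φ₁ , cos δ − sin φ₁ sin φ₂ ) = atan2(0.533910, 0.535096) = 0.784288 rad = 44.9364°.
λ₂ = λ₁ + Δλ = 139.7628°.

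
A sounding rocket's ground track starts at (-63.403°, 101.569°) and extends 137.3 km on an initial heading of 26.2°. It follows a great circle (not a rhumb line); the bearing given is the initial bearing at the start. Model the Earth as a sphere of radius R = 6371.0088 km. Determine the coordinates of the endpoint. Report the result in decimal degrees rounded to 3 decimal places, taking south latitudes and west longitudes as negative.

Central angle δ = d/R = 0.021551 rad.
Start latitude φ₁ = -1.106591 rad; initial bearing θ = 0.457276 rad.
sin φ₂ = sin φ₁ cos δ + cos φ₁ sin δ cos θ = (-0.894178)(0.999768) + (0.447712)(0.021549)(0.897258) = -0.885313
φ₂ = asin(-0.885313) = -1.087168 rad = -62.290°.
For the longitude increment, Δλ = atan2( sin θ sin δ cos φ₁, cos δ − sin φ₁ sin φ₂ ) = atan2(0.004260, 0.208140) = 1.172°.
Hence λ₂ = 101.569° + 1.172° = 102.741°.

latitude -62.290°, longitude 102.741°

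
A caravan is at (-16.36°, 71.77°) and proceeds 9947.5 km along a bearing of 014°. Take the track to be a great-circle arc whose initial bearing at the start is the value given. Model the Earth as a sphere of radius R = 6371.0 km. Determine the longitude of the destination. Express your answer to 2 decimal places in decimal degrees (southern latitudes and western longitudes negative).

Central angle δ = d/R = 1.561372 rad.
Converting: φ₁ = -0.285536 rad, θ = 0.244346 rad.
Destination latitude: φ₂ = arcsin( sin φ₁ cos δ + cos φ₁ sin δ cos θ ) = arcsin(0.928313) = 68.17°.
Then Δλ = atan2(0.232116, 0.270904) = 0.708441 rad, from sin θ sin δ cos φ₁ over cos δ − sin φ₁ sin φ₂.
Hence λ₂ = 71.77° + 40.59° = 112.36°.

longitude 112.36°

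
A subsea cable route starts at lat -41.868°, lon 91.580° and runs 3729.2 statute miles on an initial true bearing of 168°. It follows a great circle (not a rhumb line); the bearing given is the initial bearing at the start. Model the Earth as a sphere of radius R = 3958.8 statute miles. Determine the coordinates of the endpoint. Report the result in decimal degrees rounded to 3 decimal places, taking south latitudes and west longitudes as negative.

latitude -79.006°, longitude -150.270°

The arc subtends δ = 3729.2/3958.8 = 0.942003 rad at the centre.
Converting: φ₁ = -0.730734 rad, θ = 2.932153 rad.
Destination latitude: φ₂ = arcsin( sin φ₁ cos δ + cos φ₁ sin δ cos θ ) = arcsin(-0.981648) = -79.006°.
Then Δλ = atan2(0.125216, -0.066999) = 2.062101 rad, from sin θ sin δ cos φ₁ over cos δ − sin φ₁ sin φ₂.
λ₂ = 91.580° + 118.150° = 209.730°, normalized to (−180°, 180°] → -150.270°.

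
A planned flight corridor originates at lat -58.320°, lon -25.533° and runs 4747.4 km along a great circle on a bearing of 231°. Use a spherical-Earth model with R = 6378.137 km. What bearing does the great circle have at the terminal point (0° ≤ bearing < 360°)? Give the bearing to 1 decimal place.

final bearing 309.2°

The arc subtends δ = 4747.4/6378.137 = 0.744324 rad at the centre.
With φ₁ = -58.320° = -1.017876 rad and θ = 231° = 4.031711 rad:
sin φ₂ = sin φ₁ cos δ + cos φ₁ sin δ cos θ = (-0.850994)(0.735546) + (0.525175)(0.677475)(-0.629320) = -0.849853
φ₂ = asin(-0.849853) = -1.015707 rad = -58.196°.
Then Δλ = atan2(-0.276503, 0.012326) = -1.526249 rad, from sin θ sin δ cos φ₁ over cos δ − sin φ₁ sin φ₂.
Hence λ₂ = -25.533° + -87.448° = -112.981°.
The forward bearing on arrival equals the back-azimuth from the destination plus 180°.
Back-azimuth from P₂ (-58.2°, -113.0°) to P₁ (-58.3°, -25.5°), with Δλ' = λ₁ − λ₂ = 87.4°: atan2( sin Δλ' cos φ₁ , cos φ₂ sin φ₁ − sin φ₂ cos φ₁ cos Δλ' ) = 129.2°.
Final bearing = (129.2° + 180°) mod 360° = 309.2°.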